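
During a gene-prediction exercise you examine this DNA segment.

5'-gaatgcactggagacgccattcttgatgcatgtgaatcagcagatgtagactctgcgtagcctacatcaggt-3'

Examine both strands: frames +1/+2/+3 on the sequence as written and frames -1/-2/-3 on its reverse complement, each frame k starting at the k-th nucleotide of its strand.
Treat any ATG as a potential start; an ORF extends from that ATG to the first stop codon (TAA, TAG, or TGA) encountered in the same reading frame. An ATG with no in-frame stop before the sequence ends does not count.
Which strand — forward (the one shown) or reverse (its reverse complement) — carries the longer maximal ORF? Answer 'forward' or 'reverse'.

forward

Reverse complement (5'→3'): ACCTGATGTAGGCTACGCAGAGTCTACATCTGCTGATTCACATGCATCAAGAATGGCGTCTCCAGTGCATTC
Frame +1: GAA TGC ACT GGA GAC GCC ATT CTT GAT GCA TGT GAA TCA GCA GAT GTA GAC TCT GCG TAG CCT ACA TCA GGT — no ATG→stop ORF.
Frame +2: AAT GCA CTG GAG ACG CCA TTC TTG ATG CAT GTG AAT CAG CAG ATG TAG ACT CTG CGT AGC CTA CAT CAG — ATG at 26, stop TAG at 47 → 24 nt; ATG at 44, stop TAG at 47 → 6 nt.
Frame +3: ATG CAC TGG AGA CGC CAT TCT TGA TGC ATG TGA ATC AGC AGA TGT AGA CTC TGC GTA GCC TAC ATC AGG — ATG at 3, stop TGA at 24 → 24 nt; ATG at 30, stop TGA at 33 → 6 nt.
Frame -1: ACC TGA TGT AGG CTA CGC AGA GTC TAC ATC TGC TGA TTC ACA TGC ATC AAG AAT GGC GTC TCC AGT GCA TTC — no ATG→stop ORF.
Frame -2: CCT GAT GTA GGC TAC GCA GAG TCT ACA TCT GCT GAT TCA CAT GCA TCA AGA ATG GCG TCT CCA GTG CAT — no ATG→stop ORF.
Frame -3: CTG ATG TAG GCT ACG CAG AGT CTA CAT CTG CTG ATT CAC ATG CAT CAA GAA TGG CGT CTC CAG TGC ATT — ATG at 6, stop TAG at 9 → 6 nt.
Forward-strand max 24 nt; reverse-strand max 6 nt. The forward strand has the longer ORF.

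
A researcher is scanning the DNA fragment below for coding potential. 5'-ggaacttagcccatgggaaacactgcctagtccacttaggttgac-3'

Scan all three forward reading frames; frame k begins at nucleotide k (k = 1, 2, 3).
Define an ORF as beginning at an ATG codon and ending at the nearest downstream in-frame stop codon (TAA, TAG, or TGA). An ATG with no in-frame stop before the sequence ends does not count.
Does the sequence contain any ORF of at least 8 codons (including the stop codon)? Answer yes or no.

no

Frame 1: GGA ACT TAG CCC ATG GGA AAC ACT GCC TAG TCC ACT TAG GTT GAC — ATG at 13, stop TAG at 28 → 18 nt.
Frame 2: GAA CTT AGC CCA TGG GAA ACA CTG CCT AGT CCA CTT AGG TTG — no ATG→stop ORF.
Frame 3: AAC TTA GCC CAT GGG AAA CAC TGC CTA GTC CAC TTA GGT TGA — no ATG→stop ORF.
Largest ORF found is 6 codons < 8, so no.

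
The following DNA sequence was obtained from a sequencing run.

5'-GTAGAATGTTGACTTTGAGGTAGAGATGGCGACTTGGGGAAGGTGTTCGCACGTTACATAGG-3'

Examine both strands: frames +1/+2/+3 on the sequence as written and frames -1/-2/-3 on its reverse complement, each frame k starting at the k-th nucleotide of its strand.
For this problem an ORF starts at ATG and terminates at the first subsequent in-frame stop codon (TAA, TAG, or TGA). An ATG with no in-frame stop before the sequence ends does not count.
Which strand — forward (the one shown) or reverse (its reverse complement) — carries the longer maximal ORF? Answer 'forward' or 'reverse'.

forward

Reverse complement (5'→3'): CCTATGTAACGTGCGAACACCTTCCCCAAGTCGCCATCTCTACCTCAAAGTCAACATTCTAC
Frame +1: GTA GAA TGT TGA CTT TGA GGT AGA GAT GGC GAC TTG GGG AAG GTG TTC GCA CGT TAC ATA — no ATG→stop ORF.
Frame +2: TAG AAT GTT GAC TTT GAG GTA GAG ATG GCG ACT TGG GGA AGG TGT TCG CAC GTT ACA TAG — ATG at 26, stop TAG at 59 → 36 nt.
Frame +3: AGA ATG TTG ACT TTG AGG TAG AGA TGG CGA CTT GGG GAA GGT GTT CGC ACG TTA CAT AGG — ATG at 6, stop TAG at 21 → 18 nt.
Frame -1: CCT ATG TAA CGT GCG AAC ACC TTC CCC AAG TCG CCA TCT CTA CCT CAA AGT CAA CAT TCT — ATG at 4, stop TAA at 7 → 6 nt.
Frame -2: CTA TGT AAC GTG CGA ACA CCT TCC CCA AGT CGC CAT CTC TAC CTC AAA GTC AAC ATT CTA — no ATG→stop ORF.
Frame -3: TAT GTA ACG TGC GAA CAC CTT CCC CAA GTC GCC ATC TCT ACC TCA AAG TCA ACA TTC TAC — no ATG→stop ORF.
Forward-strand max 36 nt; reverse-strand max 6 nt. The forward strand has the longer ORF.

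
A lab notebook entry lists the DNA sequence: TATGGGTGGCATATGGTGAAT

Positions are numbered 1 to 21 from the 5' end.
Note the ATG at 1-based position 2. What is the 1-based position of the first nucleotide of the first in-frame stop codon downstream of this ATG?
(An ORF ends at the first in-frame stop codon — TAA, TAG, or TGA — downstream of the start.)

17

Codons from position 2: ATG (2–4), GGT (5–7), GGC (8–10), ATA (11–13), TGG (14–16), TGA (17–19).
TGA is a stop codon; it begins at position 17.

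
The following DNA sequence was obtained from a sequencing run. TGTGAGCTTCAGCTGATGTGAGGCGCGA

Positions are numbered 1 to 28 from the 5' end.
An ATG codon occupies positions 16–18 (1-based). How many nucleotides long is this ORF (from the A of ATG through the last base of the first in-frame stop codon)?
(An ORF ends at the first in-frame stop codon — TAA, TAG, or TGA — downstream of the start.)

6

Codons from position 16: ATG (16–18), TGA (19–21).
TGA is the first in-frame stop; ORF spans 16–21, 6 nucleotides.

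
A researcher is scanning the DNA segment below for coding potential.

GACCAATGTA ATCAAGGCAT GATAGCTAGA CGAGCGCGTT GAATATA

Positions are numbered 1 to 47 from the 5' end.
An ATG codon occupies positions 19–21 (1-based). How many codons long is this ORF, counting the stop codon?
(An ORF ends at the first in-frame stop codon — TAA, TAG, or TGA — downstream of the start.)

Codons from position 19: ATG (19–21), ATA (22–24), GCT (25–27), AGA (28–30), CGA (31–33), GCG (34–36), CGT (37–39), TGA (40–42).
TGA is the first in-frame stop; that's 8 codons including the stop.

8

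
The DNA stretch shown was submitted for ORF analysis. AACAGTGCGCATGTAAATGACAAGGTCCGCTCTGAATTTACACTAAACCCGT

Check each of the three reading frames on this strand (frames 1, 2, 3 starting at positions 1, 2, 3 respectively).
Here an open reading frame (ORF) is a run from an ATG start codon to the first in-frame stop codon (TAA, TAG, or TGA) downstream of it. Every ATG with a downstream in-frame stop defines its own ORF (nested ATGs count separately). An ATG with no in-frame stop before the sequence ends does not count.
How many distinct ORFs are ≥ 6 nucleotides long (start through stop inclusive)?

2

Frame 1: AAC AGT GCG CAT GTA AAT GAC AAG GTC CGC TCT GAA TTT ACA CTA AAC CCG — no ATG→stop ORF.
Frame 2: ACA GTG CGC ATG TAA ATG ACA AGG TCC GCT CTG AAT TTA CAC TAA ACC CGT — ATG at 11, stop TAA at 14 → 6 nt; ATG at 17, stop TAA at 44 → 30 nt.
Frame 3: CAG TGC GCA TGT AAA TGA CAA GGT CCG CTC TGA ATT TAC ACT AAA CCC — no ATG→stop ORF.
ORFs ≥ 6 nucleotides: frame 2 11–16 (6 nucleotides), frame 2 17–46 (30 nucleotides). Count = 2.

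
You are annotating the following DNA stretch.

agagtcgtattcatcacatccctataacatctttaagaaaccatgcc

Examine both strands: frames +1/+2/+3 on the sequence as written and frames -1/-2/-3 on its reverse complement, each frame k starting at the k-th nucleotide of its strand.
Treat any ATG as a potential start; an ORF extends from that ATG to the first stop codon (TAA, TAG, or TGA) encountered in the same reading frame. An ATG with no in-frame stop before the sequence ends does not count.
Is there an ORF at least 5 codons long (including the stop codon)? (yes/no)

no

Reverse complement (5'→3'): GGCATGGTTTCTTAAAGATGTTATAGGGATGTGATGAATACGACTCT
Frame +1: AGA GTC GTA TTC ATC ACA TCC CTA TAA CAT CTT TAA GAA ACC ATG — no ATG→stop ORF.
Frame +2: GAG TCG TAT TCA TCA CAT CCC TAT AAC ATC TTT AAG AAA CCA TGC — no ATG→stop ORF.
Frame +3: AGT CGT ATT CAT CAC ATC CCT ATA ACA TCT TTA AGA AAC CAT GCC — no ATG→stop ORF.
Frame -1: GGC ATG GTT TCT TAA AGA TGT TAT AGG GAT GTG ATG AAT ACG ACT — ATG at 4, stop TAA at 13 → 12 nt.
Frame -2: GCA TGG TTT CTT AAA GAT GTT ATA GGG ATG TGA TGA ATA CGA CTC — ATG at 29, stop TGA at 32 → 6 nt.
Frame -3: CAT GGT TTC TTA AAG ATG TTA TAG GGA TGT GAT GAA TAC GAC TCT — ATG at 18, stop TAG at 24 → 9 nt.
Largest ORF found is 4 codons < 5, so no.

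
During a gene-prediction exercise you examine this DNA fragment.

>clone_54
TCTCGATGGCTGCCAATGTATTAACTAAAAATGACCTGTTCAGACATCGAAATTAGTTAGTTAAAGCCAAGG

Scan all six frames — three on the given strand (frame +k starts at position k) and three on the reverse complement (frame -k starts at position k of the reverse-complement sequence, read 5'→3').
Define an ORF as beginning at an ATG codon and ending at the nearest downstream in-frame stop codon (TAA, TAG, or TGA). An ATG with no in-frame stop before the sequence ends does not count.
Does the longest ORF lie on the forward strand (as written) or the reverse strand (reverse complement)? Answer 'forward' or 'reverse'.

Reverse complement (5'→3'): CCTTGGCTTTAACTAACTAATTTCGATGTCTGAACAGGTCATTTTTAGTTAATACATTGGCAGCCATCGAGA
Frame +1: TCT CGA TGG CTG CCA ATG TAT TAA CTA AAA ATG ACC TGT TCA GAC ATC GAA ATT AGT TAG TTA AAG CCA AGG — ATG at 16, stop TAA at 22 → 9 nt; ATG at 31, stop TAG at 58 → 30 nt.
Frame +2: CTC GAT GGC TGC CAA TGT ATT AAC TAA AAA TGA CCT GTT CAG ACA TCG AAA TTA GTT AGT TAA AGC CAA — no ATG→stop ORF.
Frame +3: TCG ATG GCT GCC AAT GTA TTA ACT AAA AAT GAC CTG TTC AGA CAT CGA AAT TAG TTA GTT AAA GCC AAG — ATG at 6, stop TAG at 54 → 51 nt.
Frame -1: CCT TGG CTT TAA CTA ACT AAT TTC GAT GTC TGA ACA GGT CAT TTT TAG TTA ATA CAT TGG CAG CCA TCG AGA — no ATG→stop ORF.
Frame -2: CTT GGC TTT AAC TAA CTA ATT TCG ATG TCT GAA CAG GTC ATT TTT AGT TAA TAC ATT GGC AGC CAT CGA — ATG at 26, stop TAA at 50 → 27 nt.
Frame -3: TTG GCT TTA ACT AAC TAA TTT CGA TGT CTG AAC AGG TCA TTT TTA GTT AAT ACA TTG GCA GCC ATC GAG — no ATG→stop ORF.
Forward-strand max 51 nt; reverse-strand max 27 nt. The forward strand has the longer ORF.

forward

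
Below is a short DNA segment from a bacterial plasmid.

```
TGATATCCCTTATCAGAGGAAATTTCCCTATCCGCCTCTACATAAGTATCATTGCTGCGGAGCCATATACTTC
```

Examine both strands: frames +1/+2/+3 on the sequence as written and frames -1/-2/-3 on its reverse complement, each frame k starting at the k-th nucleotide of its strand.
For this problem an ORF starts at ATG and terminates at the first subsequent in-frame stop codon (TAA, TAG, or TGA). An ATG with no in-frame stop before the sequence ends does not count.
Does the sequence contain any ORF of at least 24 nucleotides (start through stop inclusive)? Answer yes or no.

Reverse complement (5'→3'): GAAGTATATGGCTCCGCAGCAATGATACTTATGTAGAGGCGGATAGGGAAATTTCCTCTGATAAGGGATATCA
Frame +1: TGA TAT CCC TTA TCA GAG GAA ATT TCC CTA TCC GCC TCT ACA TAA GTA TCA TTG CTG CGG AGC CAT ATA CTT — no ATG→stop ORF.
Frame +2: GAT ATC CCT TAT CAG AGG AAA TTT CCC TAT CCG CCT CTA CAT AAG TAT CAT TGC TGC GGA GCC ATA TAC TTC — no ATG→stop ORF.
Frame +3: ATA TCC CTT ATC AGA GGA AAT TTC CCT ATC CGC CTC TAC ATA AGT ATC ATT GCT GCG GAG CCA TAT ACT — no ATG→stop ORF.
Frame -1: GAA GTA TAT GGC TCC GCA GCA ATG ATA CTT ATG TAG AGG CGG ATA GGG AAA TTT CCT CTG ATA AGG GAT ATC — ATG at 22, stop TAG at 34 → 15 nt; ATG at 31, stop TAG at 34 → 6 nt.
Frame -2: AAG TAT ATG GCT CCG CAG CAA TGA TAC TTA TGT AGA GGC GGA TAG GGA AAT TTC CTC TGA TAA GGG ATA TCA — ATG at 8, stop TGA at 23 → 18 nt.
Frame -3: AGT ATA TGG CTC CGC AGC AAT GAT ACT TAT GTA GAG GCG GAT AGG GAA ATT TCC TCT GAT AAG GGA TAT — no ATG→stop ORF.
Largest ORF found is 18 nucleotides < 24, so no.

no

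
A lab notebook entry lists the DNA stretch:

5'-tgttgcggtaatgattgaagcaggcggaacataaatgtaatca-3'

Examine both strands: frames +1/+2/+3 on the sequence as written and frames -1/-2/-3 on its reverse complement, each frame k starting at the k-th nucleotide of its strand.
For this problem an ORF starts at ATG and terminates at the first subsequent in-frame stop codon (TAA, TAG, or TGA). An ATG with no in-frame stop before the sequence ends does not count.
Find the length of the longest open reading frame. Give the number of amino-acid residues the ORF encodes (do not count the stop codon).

Reverse complement (5'→3'): TGATTACATTTATGTTCCGCCTGCTTCAATCATTACCGCAACA
Frame +1: TGT TGC GGT AAT GAT TGA AGC AGG CGG AAC ATA AAT GTA ATC — no ATG→stop ORF.
Frame +2: GTT GCG GTA ATG ATT GAA GCA GGC GGA ACA TAA ATG TAA TCA — ATG at 11, stop TAA at 32 → 24 nt; ATG at 35, stop TAA at 38 → 6 nt.
Frame +3: TTG CGG TAA TGA TTG AAG CAG GCG GAA CAT AAA TGT AAT — no ATG→stop ORF.
Frame -1: TGA TTA CAT TTA TGT TCC GCC TGC TTC AAT CAT TAC CGC AAC — no ATG→stop ORF.
Frame -2: GAT TAC ATT TAT GTT CCG CCT GCT TCA ATC ATT ACC GCA ACA — no ATG→stop ORF.
Frame -3: ATT ACA TTT ATG TTC CGC CTG CTT CAA TCA TTA CCG CAA — no ATG→stop ORF.
Longest: frame +2, positions 11–34, 24 nt = 8 codons = 7 aa. → 7 amino acids.

7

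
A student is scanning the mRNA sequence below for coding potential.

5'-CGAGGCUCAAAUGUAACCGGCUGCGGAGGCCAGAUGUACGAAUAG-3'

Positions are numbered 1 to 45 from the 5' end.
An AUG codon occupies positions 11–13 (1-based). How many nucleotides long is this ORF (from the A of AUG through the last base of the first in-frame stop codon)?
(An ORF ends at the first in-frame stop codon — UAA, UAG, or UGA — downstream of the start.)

6

Codons from position 11: AUG (11–13), UAA (14–16).
UAA is the first in-frame stop; ORF spans 11–16, 6 nucleotides.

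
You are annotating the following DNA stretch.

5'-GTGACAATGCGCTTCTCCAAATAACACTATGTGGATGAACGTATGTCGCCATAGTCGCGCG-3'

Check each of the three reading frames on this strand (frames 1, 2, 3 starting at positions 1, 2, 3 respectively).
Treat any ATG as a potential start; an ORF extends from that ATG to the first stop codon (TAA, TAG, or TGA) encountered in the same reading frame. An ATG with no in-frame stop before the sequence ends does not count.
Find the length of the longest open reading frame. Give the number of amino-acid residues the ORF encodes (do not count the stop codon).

5

Frame 1: GTG ACA ATG CGC TTC TCC AAA TAA CAC TAT GTG GAT GAA CGT ATG TCG CCA TAG TCG CGC — ATG at 7, stop TAA at 22 → 18 nt; ATG at 43, stop TAG at 52 → 12 nt.
Frame 2: TGA CAA TGC GCT TCT CCA AAT AAC ACT ATG TGG ATG AAC GTA TGT CGC CAT AGT CGC GCG — no ATG→stop ORF.
Frame 3: GAC AAT GCG CTT CTC CAA ATA ACA CTA TGT GGA TGA ACG TAT GTC GCC ATA GTC GCG — no ATG→stop ORF.
Longest: frame 1, positions 7–24, 18 nt = 6 codons = 5 aa. → 5 amino acids.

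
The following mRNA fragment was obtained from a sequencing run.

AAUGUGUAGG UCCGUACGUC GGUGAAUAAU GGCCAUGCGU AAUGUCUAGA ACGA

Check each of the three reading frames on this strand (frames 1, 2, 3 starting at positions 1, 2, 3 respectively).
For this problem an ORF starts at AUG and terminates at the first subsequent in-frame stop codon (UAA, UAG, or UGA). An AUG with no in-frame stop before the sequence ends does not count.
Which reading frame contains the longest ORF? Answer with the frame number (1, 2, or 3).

2

Frame 1: AAU GUG UAG GUC CGU ACG UCG GUG AAU AAU GGC CAU GCG UAA UGU CUA GAA CGA — no AUG→stop ORF.
Frame 2: AUG UGU AGG UCC GUA CGU CGG UGA AUA AUG GCC AUG CGU AAU GUC UAG AAC — AUG at 2, stop UGA at 23 → 24 nt; AUG at 29, stop UAG at 47 → 21 nt; AUG at 35, stop UAG at 47 → 15 nt.
Frame 3: UGU GUA GGU CCG UAC GUC GGU GAA UAA UGG CCA UGC GUA AUG UCU AGA ACG — no AUG→stop ORF.
Longest ORF is 24 nt in frame 2 (positions 2–25).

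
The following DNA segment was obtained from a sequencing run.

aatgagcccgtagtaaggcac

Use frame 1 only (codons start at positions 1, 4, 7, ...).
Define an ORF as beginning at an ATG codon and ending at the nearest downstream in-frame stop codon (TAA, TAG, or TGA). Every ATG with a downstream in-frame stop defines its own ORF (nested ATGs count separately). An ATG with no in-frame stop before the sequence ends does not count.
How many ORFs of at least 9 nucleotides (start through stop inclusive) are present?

Frame 1: AAT GAG CCC GTA GTA AGG CAC — no ATG→stop ORF.
No ORF reaches 9 nucleotides. Count = 0.

0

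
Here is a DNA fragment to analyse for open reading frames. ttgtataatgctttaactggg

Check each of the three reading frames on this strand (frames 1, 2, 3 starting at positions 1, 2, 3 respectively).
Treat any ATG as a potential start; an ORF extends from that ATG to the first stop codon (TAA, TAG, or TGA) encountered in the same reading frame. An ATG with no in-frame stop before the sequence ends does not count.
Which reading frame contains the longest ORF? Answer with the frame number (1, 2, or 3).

2

Frame 1: TTG TAT AAT GCT TTA ACT GGG — no ATG→stop ORF.
Frame 2: TGT ATA ATG CTT TAA CTG — ATG at 8, stop TAA at 14 → 9 nt.
Frame 3: GTA TAA TGC TTT AAC TGG — no ATG→stop ORF.
Longest ORF is 9 nt in frame 2 (positions 8–16).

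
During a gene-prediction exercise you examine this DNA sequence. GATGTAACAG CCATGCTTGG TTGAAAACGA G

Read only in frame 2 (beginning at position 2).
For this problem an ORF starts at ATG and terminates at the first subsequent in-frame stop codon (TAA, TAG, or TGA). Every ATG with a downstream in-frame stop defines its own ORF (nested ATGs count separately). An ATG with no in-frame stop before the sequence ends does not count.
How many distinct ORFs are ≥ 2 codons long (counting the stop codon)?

1

Frame 2: ATG TAA CAG CCA TGC TTG GTT GAA AAC GAG — ATG at 2, stop TAA at 5 → 6 nt.
ORFs ≥ 2 codons: frame 2 2–7 (2 codons). Count = 1.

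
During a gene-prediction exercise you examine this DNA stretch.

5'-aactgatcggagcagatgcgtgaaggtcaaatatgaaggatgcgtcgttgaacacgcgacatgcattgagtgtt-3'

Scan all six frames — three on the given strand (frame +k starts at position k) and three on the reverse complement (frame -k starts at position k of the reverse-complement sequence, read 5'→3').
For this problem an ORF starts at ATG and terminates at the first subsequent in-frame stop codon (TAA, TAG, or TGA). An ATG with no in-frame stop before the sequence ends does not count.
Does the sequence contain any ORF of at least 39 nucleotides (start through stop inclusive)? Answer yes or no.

no

Reverse complement (5'→3'): AACACTCAATGCATGTCGCGTGTTCAACGACGCATCCTTCATATTTGACCTTCACGCATCTGCTCCGATCAGTT
Frame +1: AAC TGA TCG GAG CAG ATG CGT GAA GGT CAA ATA TGA AGG ATG CGT CGT TGA ACA CGC GAC ATG CAT TGA GTG — ATG at 16, stop TGA at 34 → 21 nt; ATG at 40, stop TGA at 49 → 12 nt; ATG at 61, stop TGA at 67 → 9 nt.
Frame +2: ACT GAT CGG AGC AGA TGC GTG AAG GTC AAA TAT GAA GGA TGC GTC GTT GAA CAC GCG ACA TGC ATT GAG TGT — no ATG→stop ORF.
Frame +3: CTG ATC GGA GCA GAT GCG TGA AGG TCA AAT ATG AAG GAT GCG TCG TTG AAC ACG CGA CAT GCA TTG AGT GTT — no ATG→stop ORF.
Frame -1: AAC ACT CAA TGC ATG TCG CGT GTT CAA CGA CGC ATC CTT CAT ATT TGA CCT TCA CGC ATC TGC TCC GAT CAG — ATG at 13, stop TGA at 46 → 36 nt.
Frame -2: ACA CTC AAT GCA TGT CGC GTG TTC AAC GAC GCA TCC TTC ATA TTT GAC CTT CAC GCA TCT GCT CCG ATC AGT — no ATG→stop ORF.
Frame -3: CAC TCA ATG CAT GTC GCG TGT TCA ACG ACG CAT CCT TCA TAT TTG ACC TTC ACG CAT CTG CTC CGA TCA GTT — no ATG→stop ORF.
Largest ORF found is 36 nucleotides < 39, so no.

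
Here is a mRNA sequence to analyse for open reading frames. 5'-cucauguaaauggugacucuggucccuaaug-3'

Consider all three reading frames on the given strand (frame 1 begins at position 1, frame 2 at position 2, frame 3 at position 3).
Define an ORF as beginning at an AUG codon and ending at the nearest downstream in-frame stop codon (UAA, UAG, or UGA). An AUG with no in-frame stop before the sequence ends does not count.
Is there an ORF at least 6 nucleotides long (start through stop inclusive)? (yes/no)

yes

Frame 1: CUC AUG UAA AUG GUG ACU CUG GUC CCU AAU — AUG at 4, stop UAA at 7 → 6 nt.
Frame 2: UCA UGU AAA UGG UGA CUC UGG UCC CUA AUG — no AUG→stop ORF.
Frame 3: CAU GUA AAU GGU GAC UCU GGU CCC UAA — no AUG→stop ORF.
Frame 1 has an ORF of 6 nucleotides (positions 4–9) ≥ 6, so yes.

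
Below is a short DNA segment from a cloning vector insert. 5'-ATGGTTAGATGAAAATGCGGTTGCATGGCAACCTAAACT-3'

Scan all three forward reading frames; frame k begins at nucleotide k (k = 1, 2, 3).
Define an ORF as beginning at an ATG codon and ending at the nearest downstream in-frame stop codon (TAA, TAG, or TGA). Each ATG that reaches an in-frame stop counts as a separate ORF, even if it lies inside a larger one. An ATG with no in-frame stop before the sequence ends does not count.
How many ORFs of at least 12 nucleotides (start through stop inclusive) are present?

2

Frame 1: ATG GTT AGA TGA AAA TGC GGT TGC ATG GCA ACC TAA ACT — ATG at 1, stop TGA at 10 → 12 nt; ATG at 25, stop TAA at 34 → 12 nt.
Frame 2: TGG TTA GAT GAA AAT GCG GTT GCA TGG CAA CCT AAA — no ATG→stop ORF.
Frame 3: GGT TAG ATG AAA ATG CGG TTG CAT GGC AAC CTA AAC — no ATG→stop ORF.
ORFs ≥ 12 nucleotides: frame 1 1–12 (12 nucleotides), frame 1 25–36 (12 nucleotides). Count = 2.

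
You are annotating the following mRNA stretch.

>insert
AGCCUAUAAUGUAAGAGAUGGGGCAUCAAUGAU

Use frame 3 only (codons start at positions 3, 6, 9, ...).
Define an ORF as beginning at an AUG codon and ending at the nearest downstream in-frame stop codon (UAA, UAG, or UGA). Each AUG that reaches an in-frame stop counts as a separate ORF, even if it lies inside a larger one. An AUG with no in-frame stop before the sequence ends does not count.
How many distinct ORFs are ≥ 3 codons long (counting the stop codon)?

Frame 3: CCU AUA AUG UAA GAG AUG GGG CAU CAA UGA — AUG at 9, stop UAA at 12 → 6 nt; AUG at 18, stop UGA at 30 → 15 nt.
ORFs ≥ 3 codons: frame 3 18–32 (5 codons). Count = 1.

1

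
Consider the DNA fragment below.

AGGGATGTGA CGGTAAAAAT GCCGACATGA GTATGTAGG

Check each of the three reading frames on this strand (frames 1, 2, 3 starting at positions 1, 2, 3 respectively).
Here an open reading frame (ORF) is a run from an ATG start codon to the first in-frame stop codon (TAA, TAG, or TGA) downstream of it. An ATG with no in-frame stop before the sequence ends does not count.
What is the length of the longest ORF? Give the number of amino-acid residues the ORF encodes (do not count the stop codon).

Frame 1: AGG GAT GTG ACG GTA AAA ATG CCG ACA TGA GTA TGT AGG — ATG at 19, stop TGA at 28 → 12 nt.
Frame 2: GGG ATG TGA CGG TAA AAA TGC CGA CAT GAG TAT GTA — ATG at 5, stop TGA at 8 → 6 nt.
Frame 3: GGA TGT GAC GGT AAA AAT GCC GAC ATG AGT ATG TAG — ATG at 27, stop TAG at 36 → 12 nt; ATG at 33, stop TAG at 36 → 6 nt.
Longest: frame 1, positions 19–30, 12 nt = 4 codons = 3 aa. → 3 amino acids.

3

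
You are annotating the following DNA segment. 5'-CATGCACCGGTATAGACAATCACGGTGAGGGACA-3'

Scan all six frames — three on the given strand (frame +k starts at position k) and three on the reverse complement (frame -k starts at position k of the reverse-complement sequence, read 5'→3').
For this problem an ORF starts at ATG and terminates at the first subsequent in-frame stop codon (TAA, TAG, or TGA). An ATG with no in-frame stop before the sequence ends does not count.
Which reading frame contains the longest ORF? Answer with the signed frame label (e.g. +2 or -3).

Reverse complement (5'→3'): TGTCCCTCACCGTGATTGTCTATACCGGTGCATG
Frame +1: CAT GCA CCG GTA TAG ACA ATC ACG GTG AGG GAC — no ATG→stop ORF.
Frame +2: ATG CAC CGG TAT AGA CAA TCA CGG TGA GGG ACA — ATG at 2, stop TGA at 26 → 27 nt.
Frame +3: TGC ACC GGT ATA GAC AAT CAC GGT GAG GGA — no ATG→stop ORF.
Frame -1: TGT CCC TCA CCG TGA TTG TCT ATA CCG GTG CAT — no ATG→stop ORF.
Frame -2: GTC CCT CAC CGT GAT TGT CTA TAC CGG TGC ATG — no ATG→stop ORF.
Frame -3: TCC CTC ACC GTG ATT GTC TAT ACC GGT GCA — no ATG→stop ORF.
Longest ORF is 27 nt in frame +2 (positions 2–28).

+2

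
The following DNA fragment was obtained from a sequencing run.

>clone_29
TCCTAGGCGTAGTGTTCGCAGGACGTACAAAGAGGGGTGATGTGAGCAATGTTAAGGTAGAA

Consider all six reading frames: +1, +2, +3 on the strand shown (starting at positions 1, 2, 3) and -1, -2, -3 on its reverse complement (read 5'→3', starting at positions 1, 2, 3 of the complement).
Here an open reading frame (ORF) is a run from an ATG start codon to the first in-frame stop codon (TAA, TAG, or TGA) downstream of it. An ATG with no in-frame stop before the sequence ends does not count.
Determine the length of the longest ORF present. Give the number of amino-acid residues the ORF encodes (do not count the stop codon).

Reverse complement (5'→3'): TTCTACCTTAACATTGCTCACATCACCCCTCTTTGTACGTCCTGCGAACACTACGCCTAGGA
Frame +1: TCC TAG GCG TAG TGT TCG CAG GAC GTA CAA AGA GGG GTG ATG TGA GCA ATG TTA AGG TAG — ATG at 40, stop TGA at 43 → 6 nt; ATG at 49, stop TAG at 58 → 12 nt.
Frame +2: CCT AGG CGT AGT GTT CGC AGG ACG TAC AAA GAG GGG TGA TGT GAG CAA TGT TAA GGT AGA — no ATG→stop ORF.
Frame +3: CTA GGC GTA GTG TTC GCA GGA CGT ACA AAG AGG GGT GAT GTG AGC AAT GTT AAG GTA GAA — no ATG→stop ORF.
Frame -1: TTC TAC CTT AAC ATT GCT CAC ATC ACC CCT CTT TGT ACG TCC TGC GAA CAC TAC GCC TAG — no ATG→stop ORF.
Frame -2: TCT ACC TTA ACA TTG CTC ACA TCA CCC CTC TTT GTA CGT CCT GCG AAC ACT ACG CCT AGG — no ATG→stop ORF.
Frame -3: CTA CCT TAA CAT TGC TCA CAT CAC CCC TCT TTG TAC GTC CTG CGA ACA CTA CGC CTA GGA — no ATG→stop ORF.
Longest: frame +1, positions 49–60, 12 nt = 4 codons = 3 aa. → 3 amino acids.

3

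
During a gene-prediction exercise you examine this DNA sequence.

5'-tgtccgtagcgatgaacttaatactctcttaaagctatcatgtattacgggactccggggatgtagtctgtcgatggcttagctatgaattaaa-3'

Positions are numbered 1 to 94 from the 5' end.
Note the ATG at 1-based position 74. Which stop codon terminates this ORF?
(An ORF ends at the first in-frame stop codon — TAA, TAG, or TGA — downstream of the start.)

TAG

Codons from position 74: ATG (74–76), GCT (77–79), TAG (80–82).
The first in-frame stop codon is TAG.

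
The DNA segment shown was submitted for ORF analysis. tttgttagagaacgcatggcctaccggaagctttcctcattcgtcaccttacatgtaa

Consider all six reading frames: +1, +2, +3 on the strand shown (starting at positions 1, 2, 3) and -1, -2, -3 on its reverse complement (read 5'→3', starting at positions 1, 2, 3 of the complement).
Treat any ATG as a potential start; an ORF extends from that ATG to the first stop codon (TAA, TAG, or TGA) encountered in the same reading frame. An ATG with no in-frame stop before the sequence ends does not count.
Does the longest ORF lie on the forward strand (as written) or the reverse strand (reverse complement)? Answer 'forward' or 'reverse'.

reverse

Reverse complement (5'→3'): TTACATGTAAGGTGACGAATGAGGAAAGCTTCCGGTAGGCCATGCGTTCTCTAACAAA
Frame +1: TTT GTT AGA GAA CGC ATG GCC TAC CGG AAG CTT TCC TCA TTC GTC ACC TTA CAT GTA — no ATG→stop ORF.
Frame +2: TTG TTA GAG AAC GCA TGG CCT ACC GGA AGC TTT CCT CAT TCG TCA CCT TAC ATG TAA — ATG at 53, stop TAA at 56 → 6 nt.
Frame +3: TGT TAG AGA ACG CAT GGC CTA CCG GAA GCT TTC CTC ATT CGT CAC CTT ACA TGT — no ATG→stop ORF.
Frame -1: TTA CAT GTA AGG TGA CGA ATG AGG AAA GCT TCC GGT AGG CCA TGC GTT CTC TAA CAA — ATG at 19, stop TAA at 52 → 36 nt.
Frame -2: TAC ATG TAA GGT GAC GAA TGA GGA AAG CTT CCG GTA GGC CAT GCG TTC TCT AAC AAA — ATG at 5, stop TAA at 8 → 6 nt.
Frame -3: ACA TGT AAG GTG ACG AAT GAG GAA AGC TTC CGG TAG GCC ATG CGT TCT CTA ACA — no ATG→stop ORF.
Forward-strand max 6 nt; reverse-strand max 36 nt. The reverse strand has the longer ORF.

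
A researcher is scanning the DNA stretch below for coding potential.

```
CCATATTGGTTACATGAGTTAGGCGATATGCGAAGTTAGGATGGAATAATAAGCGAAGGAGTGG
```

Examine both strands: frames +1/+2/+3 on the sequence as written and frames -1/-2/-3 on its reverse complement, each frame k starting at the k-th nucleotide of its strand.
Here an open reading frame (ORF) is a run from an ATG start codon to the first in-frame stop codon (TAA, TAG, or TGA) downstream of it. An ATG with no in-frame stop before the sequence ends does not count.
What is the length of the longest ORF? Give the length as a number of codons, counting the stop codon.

Reverse complement (5'→3'): CCACTCCTTCGCTTATTATTCCATCCTAACTTCGCATATCGCCTAACTCATGTAACCAATATGG
Frame +1: CCA TAT TGG TTA CAT GAG TTA GGC GAT ATG CGA AGT TAG GAT GGA ATA ATA AGC GAA GGA GTG — ATG at 28, stop TAG at 37 → 12 nt.
Frame +2: CAT ATT GGT TAC ATG AGT TAG GCG ATA TGC GAA GTT AGG ATG GAA TAA TAA GCG AAG GAG TGG — ATG at 14, stop TAG at 20 → 9 nt; ATG at 41, stop TAA at 47 → 9 nt.
Frame +3: ATA TTG GTT ACA TGA GTT AGG CGA TAT GCG AAG TTA GGA TGG AAT AAT AAG CGA AGG AGT — no ATG→stop ORF.
Frame -1: CCA CTC CTT CGC TTA TTA TTC CAT CCT AAC TTC GCA TAT CGC CTA ACT CAT GTA ACC AAT ATG — no ATG→stop ORF.
Frame -2: CAC TCC TTC GCT TAT TAT TCC ATC CTA ACT TCG CAT ATC GCC TAA CTC ATG TAA CCA ATA TGG — ATG at 50, stop TAA at 53 → 6 nt.
Frame -3: ACT CCT TCG CTT ATT ATT CCA TCC TAA CTT CGC ATA TCG CCT AAC TCA TGT AAC CAA TAT — no ATG→stop ORF.
Longest: frame +1, positions 28–39, 12 nt = 4 codons = 3 aa. → 4 codons.

4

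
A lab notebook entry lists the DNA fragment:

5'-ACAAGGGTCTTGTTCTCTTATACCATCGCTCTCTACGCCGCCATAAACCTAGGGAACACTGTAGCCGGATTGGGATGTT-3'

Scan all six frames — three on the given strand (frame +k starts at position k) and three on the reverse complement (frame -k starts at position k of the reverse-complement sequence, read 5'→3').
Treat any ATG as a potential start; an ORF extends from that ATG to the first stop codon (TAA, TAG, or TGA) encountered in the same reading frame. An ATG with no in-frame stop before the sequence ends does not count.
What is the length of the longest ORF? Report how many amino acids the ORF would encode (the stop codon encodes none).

Reverse complement (5'→3'): AACATCCCAATCCGGCTACAGTGTTCCCTAGGTTTATGGCGGCGTAGAGAGCGATGGTATAAGAGAACAAGACCCTTGT
Frame +1: ACA AGG GTC TTG TTC TCT TAT ACC ATC GCT CTC TAC GCC GCC ATA AAC CTA GGG AAC ACT GTA GCC GGA TTG GGA TGT — no ATG→stop ORF.
Frame +2: CAA GGG TCT TGT TCT CTT ATA CCA TCG CTC TCT ACG CCG CCA TAA ACC TAG GGA ACA CTG TAG CCG GAT TGG GAT GTT — no ATG→stop ORF.
Frame +3: AAG GGT CTT GTT CTC TTA TAC CAT CGC TCT CTA CGC CGC CAT AAA CCT AGG GAA CAC TGT AGC CGG ATT GGG ATG — no ATG→stop ORF.
Frame -1: AAC ATC CCA ATC CGG CTA CAG TGT TCC CTA GGT TTA TGG CGG CGT AGA GAG CGA TGG TAT AAG AGA ACA AGA CCC TTG — no ATG→stop ORF.
Frame -2: ACA TCC CAA TCC GGC TAC AGT GTT CCC TAG GTT TAT GGC GGC GTA GAG AGC GAT GGT ATA AGA GAA CAA GAC CCT TGT — no ATG→stop ORF.
Frame -3: CAT CCC AAT CCG GCT ACA GTG TTC CCT AGG TTT ATG GCG GCG TAG AGA GCG ATG GTA TAA GAG AAC AAG ACC CTT — ATG at 36, stop TAG at 45 → 12 nt; ATG at 54, stop TAA at 60 → 9 nt.
Longest: frame -3, positions 36–47, 12 nt = 4 codons = 3 aa. → 3 amino acids.

3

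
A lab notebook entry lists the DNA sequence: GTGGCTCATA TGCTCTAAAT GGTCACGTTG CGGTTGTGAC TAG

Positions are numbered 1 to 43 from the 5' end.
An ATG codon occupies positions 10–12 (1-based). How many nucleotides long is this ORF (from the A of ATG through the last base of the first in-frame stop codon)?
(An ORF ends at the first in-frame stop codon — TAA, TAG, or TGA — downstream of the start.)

Codons from position 10: ATG (10–12), CTC (13–15), TAA (16–18).
TAA is the first in-frame stop; ORF spans 10–18, 9 nucleotides.

9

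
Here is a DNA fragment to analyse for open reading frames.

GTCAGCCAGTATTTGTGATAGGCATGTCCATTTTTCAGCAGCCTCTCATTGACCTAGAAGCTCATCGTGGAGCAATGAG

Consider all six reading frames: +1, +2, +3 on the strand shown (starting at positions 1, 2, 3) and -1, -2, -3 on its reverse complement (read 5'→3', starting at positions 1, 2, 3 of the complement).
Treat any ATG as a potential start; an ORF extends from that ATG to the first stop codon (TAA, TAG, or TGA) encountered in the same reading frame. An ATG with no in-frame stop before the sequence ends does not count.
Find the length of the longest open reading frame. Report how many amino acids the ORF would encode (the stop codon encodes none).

Reverse complement (5'→3'): CTCATTGCTCCACGATGAGCTTCTAGGTCAATGAGAGGCTGCTGAAAAATGGACATGCCTATCACAAATACTGGCTGAC
Frame +1: GTC AGC CAG TAT TTG TGA TAG GCA TGT CCA TTT TTC AGC AGC CTC TCA TTG ACC TAG AAG CTC ATC GTG GAG CAA TGA — no ATG→stop ORF.
Frame +2: TCA GCC AGT ATT TGT GAT AGG CAT GTC CAT TTT TCA GCA GCC TCT CAT TGA CCT AGA AGC TCA TCG TGG AGC AAT GAG — no ATG→stop ORF.
Frame +3: CAG CCA GTA TTT GTG ATA GGC ATG TCC ATT TTT CAG CAG CCT CTC ATT GAC CTA GAA GCT CAT CGT GGA GCA ATG — no ATG→stop ORF.
Frame -1: CTC ATT GCT CCA CGA TGA GCT TCT AGG TCA ATG AGA GGC TGC TGA AAA ATG GAC ATG CCT ATC ACA AAT ACT GGC TGA — ATG at 31, stop TGA at 43 → 15 nt; ATG at 49, stop TGA at 76 → 30 nt; ATG at 55, stop TGA at 76 → 24 nt.
Frame -2: TCA TTG CTC CAC GAT GAG CTT CTA GGT CAA TGA GAG GCT GCT GAA AAA TGG ACA TGC CTA TCA CAA ATA CTG GCT GAC — no ATG→stop ORF.
Frame -3: CAT TGC TCC ACG ATG AGC TTC TAG GTC AAT GAG AGG CTG CTG AAA AAT GGA CAT GCC TAT CAC AAA TAC TGG CTG — ATG at 15, stop TAG at 24 → 12 nt.
Longest: frame -1, positions 49–78, 30 nt = 10 codons = 9 aa. → 9 amino acids.

9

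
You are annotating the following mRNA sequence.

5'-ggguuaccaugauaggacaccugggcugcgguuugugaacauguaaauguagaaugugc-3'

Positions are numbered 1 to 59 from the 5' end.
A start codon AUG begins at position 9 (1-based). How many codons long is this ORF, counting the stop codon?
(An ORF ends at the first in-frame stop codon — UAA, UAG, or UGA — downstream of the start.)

Codons from position 9: AUG (9–11), AUA (12–14), GGA (15–17), CAC (18–20), CUG (21–23), GGC (24–26), UGC (27–29), GGU (30–32), UUG (33–35), UGA (36–38).
UGA is the first in-frame stop; that's 10 codons including the stop.

10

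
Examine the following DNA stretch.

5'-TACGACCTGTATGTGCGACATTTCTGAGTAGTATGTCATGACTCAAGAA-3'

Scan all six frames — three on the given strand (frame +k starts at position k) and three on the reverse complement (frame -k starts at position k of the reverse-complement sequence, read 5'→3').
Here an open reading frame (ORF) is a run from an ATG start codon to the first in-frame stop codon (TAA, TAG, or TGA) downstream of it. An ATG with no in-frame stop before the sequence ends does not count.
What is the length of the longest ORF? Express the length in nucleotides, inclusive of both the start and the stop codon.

Reverse complement (5'→3'): TTCTTGAGTCATGACATACTACTCAGAAATGTCGCACATACAGGTCGTA
Frame +1: TAC GAC CTG TAT GTG CGA CAT TTC TGA GTA GTA TGT CAT GAC TCA AGA — no ATG→stop ORF.
Frame +2: ACG ACC TGT ATG TGC GAC ATT TCT GAG TAG TAT GTC ATG ACT CAA GAA — ATG at 11, stop TAG at 29 → 21 nt.
Frame +3: CGA CCT GTA TGT GCG ACA TTT CTG AGT AGT ATG TCA TGA CTC AAG — ATG at 33, stop TGA at 39 → 9 nt.
Frame -1: TTC TTG AGT CAT GAC ATA CTA CTC AGA AAT GTC GCA CAT ACA GGT CGT — no ATG→stop ORF.
Frame -2: TCT TGA GTC ATG ACA TAC TAC TCA GAA ATG TCG CAC ATA CAG GTC GTA — no ATG→stop ORF.
Frame -3: CTT GAG TCA TGA CAT ACT ACT CAG AAA TGT CGC ACA TAC AGG TCG — no ATG→stop ORF.
Longest: frame +2, positions 11–31, 21 nt = 7 codons = 6 aa. → 21 nucleotides.

21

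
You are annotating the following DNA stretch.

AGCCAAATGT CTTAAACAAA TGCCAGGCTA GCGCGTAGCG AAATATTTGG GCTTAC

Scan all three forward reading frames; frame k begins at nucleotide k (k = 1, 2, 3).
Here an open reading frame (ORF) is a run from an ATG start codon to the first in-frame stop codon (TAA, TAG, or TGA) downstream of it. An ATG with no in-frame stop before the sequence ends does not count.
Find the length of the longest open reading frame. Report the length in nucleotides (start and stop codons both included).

12

Frame 1: AGC CAA ATG TCT TAA ACA AAT GCC AGG CTA GCG CGT AGC GAA ATA TTT GGG CTT — ATG at 7, stop TAA at 13 → 9 nt.
Frame 2: GCC AAA TGT CTT AAA CAA ATG CCA GGC TAG CGC GTA GCG AAA TAT TTG GGC TTA — ATG at 20, stop TAG at 29 → 12 nt.
Frame 3: CCA AAT GTC TTA AAC AAA TGC CAG GCT AGC GCG TAG CGA AAT ATT TGG GCT TAC — no ATG→stop ORF.
Longest: frame 2, positions 20–31, 12 nt = 4 codons = 3 aa. → 12 nucleotides.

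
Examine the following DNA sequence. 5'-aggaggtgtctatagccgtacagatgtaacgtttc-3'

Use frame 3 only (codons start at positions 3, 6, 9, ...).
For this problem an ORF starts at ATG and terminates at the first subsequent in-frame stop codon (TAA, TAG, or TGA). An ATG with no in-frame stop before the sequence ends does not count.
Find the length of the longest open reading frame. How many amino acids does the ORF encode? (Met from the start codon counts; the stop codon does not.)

1

Frame 3: GAG GTG TCT ATA GCC GTA CAG ATG TAA CGT TTC — ATG at 24, stop TAA at 27 → 6 nt.
Longest: frame 3, positions 24–29, 6 nt = 2 codons = 1 aa. → 1 amino acids.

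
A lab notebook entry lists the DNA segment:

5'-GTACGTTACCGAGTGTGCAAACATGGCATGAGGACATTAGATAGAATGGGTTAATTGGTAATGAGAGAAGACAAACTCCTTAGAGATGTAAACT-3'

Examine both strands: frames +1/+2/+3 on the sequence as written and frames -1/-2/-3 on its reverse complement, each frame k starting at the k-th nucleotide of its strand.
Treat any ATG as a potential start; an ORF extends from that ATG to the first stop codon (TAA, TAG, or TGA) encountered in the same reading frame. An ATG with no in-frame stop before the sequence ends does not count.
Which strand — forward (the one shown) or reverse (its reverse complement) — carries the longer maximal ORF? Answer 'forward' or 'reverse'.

forward

Reverse complement (5'→3'): AGTTTACATCTCTAAGGAGTTTGTCTTCTCTCATTACCAATTAACCCATTCTATCTAATGTCCTCATGCCATGTTTGCACACTCGGTAACGTAC
Frame +1: GTA CGT TAC CGA GTG TGC AAA CAT GGC ATG AGG ACA TTA GAT AGA ATG GGT TAA TTG GTA ATG AGA GAA GAC AAA CTC CTT AGA GAT GTA AAC — ATG at 28, stop TAA at 52 → 27 nt; ATG at 46, stop TAA at 52 → 9 nt.
Frame +2: TAC GTT ACC GAG TGT GCA AAC ATG GCA TGA GGA CAT TAG ATA GAA TGG GTT AAT TGG TAA TGA GAG AAG ACA AAC TCC TTA GAG ATG TAA ACT — ATG at 23, stop TGA at 29 → 9 nt; ATG at 86, stop TAA at 89 → 6 nt.
Frame +3: ACG TTA CCG AGT GTG CAA ACA TGG CAT GAG GAC ATT AGA TAG AAT GGG TTA ATT GGT AAT GAG AGA AGA CAA ACT CCT TAG AGA TGT AAA — no ATG→stop ORF.
Frame -1: AGT TTA CAT CTC TAA GGA GTT TGT CTT CTC TCA TTA CCA ATT AAC CCA TTC TAT CTA ATG TCC TCA TGC CAT GTT TGC ACA CTC GGT AAC GTA — no ATG→stop ORF.
Frame -2: GTT TAC ATC TCT AAG GAG TTT GTC TTC TCT CAT TAC CAA TTA ACC CAT TCT ATC TAA TGT CCT CAT GCC ATG TTT GCA CAC TCG GTA ACG TAC — no ATG→stop ORF.
Frame -3: TTT ACA TCT CTA AGG AGT TTG TCT TCT CTC ATT ACC AAT TAA CCC ATT CTA TCT AAT GTC CTC ATG CCA TGT TTG CAC ACT CGG TAA CGT — ATG at 66, stop TAA at 87 → 24 nt.
Forward-strand max 27 nt; reverse-strand max 24 nt. The forward strand has the longer ORF.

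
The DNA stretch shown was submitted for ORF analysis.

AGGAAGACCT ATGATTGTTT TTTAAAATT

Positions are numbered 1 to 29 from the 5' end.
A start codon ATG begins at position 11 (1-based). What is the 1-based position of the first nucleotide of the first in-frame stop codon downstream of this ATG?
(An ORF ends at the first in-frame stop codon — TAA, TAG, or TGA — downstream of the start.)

Codons from position 11: ATG (11–13), ATT (14–16), GTT (17–19), TTT (20–22), TAA (23–25).
TAA is a stop codon; it begins at position 23.

23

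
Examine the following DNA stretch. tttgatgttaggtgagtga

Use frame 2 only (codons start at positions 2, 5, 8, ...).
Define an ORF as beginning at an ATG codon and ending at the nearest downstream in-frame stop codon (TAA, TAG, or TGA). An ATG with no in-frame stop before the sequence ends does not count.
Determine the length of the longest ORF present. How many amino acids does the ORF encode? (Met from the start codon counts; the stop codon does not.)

Frame 2: TTG ATG TTA GGT GAG TGA — ATG at 5, stop TGA at 17 → 15 nt.
Longest: frame 2, positions 5–19, 15 nt = 5 codons = 4 aa. → 4 amino acids.

4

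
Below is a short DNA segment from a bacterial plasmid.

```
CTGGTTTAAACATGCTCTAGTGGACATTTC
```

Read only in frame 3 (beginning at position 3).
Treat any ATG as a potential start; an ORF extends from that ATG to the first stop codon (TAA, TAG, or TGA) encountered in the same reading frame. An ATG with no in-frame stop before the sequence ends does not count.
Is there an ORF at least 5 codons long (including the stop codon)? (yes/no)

Frame 3: GGT TTA AAC ATG CTC TAG TGG ACA TTT — ATG at 12, stop TAG at 18 → 9 nt.
Largest ORF found is 3 codons < 5, so no.

no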